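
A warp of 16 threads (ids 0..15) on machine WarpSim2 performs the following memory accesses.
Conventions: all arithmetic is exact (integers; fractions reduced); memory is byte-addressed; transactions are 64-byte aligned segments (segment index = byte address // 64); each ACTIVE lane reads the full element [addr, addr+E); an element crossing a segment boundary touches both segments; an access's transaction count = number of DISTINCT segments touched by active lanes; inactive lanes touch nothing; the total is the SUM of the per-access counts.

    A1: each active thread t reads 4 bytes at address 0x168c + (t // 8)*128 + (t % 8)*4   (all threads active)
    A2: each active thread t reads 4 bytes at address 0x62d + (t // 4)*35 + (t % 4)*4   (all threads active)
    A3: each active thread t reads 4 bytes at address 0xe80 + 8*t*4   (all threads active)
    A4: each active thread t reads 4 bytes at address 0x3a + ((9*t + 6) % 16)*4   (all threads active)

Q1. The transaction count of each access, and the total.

A1: 2 transactions
A2: 3 transactions
A3: 8 transactions
A4: 2 transactions

Answer: 2,3,8,2; total 15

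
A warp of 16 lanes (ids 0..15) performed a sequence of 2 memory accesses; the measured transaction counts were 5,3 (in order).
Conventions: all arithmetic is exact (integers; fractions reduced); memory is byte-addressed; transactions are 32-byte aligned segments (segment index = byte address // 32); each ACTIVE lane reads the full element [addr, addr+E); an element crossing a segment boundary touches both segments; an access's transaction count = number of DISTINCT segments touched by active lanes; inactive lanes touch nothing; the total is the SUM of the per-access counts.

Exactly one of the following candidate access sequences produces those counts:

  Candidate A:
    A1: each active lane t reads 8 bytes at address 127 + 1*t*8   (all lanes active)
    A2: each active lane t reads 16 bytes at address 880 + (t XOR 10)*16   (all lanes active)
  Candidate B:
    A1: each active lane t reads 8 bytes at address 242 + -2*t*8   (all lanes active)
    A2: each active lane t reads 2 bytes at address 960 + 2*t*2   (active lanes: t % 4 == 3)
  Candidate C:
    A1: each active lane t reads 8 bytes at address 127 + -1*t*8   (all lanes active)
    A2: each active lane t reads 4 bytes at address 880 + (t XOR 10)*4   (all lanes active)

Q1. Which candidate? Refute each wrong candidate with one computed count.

A: A2 gives 9 transactions, not 3
B: A1 gives 8 transactions, not 5
C: all counts match (5,3)

Answer: C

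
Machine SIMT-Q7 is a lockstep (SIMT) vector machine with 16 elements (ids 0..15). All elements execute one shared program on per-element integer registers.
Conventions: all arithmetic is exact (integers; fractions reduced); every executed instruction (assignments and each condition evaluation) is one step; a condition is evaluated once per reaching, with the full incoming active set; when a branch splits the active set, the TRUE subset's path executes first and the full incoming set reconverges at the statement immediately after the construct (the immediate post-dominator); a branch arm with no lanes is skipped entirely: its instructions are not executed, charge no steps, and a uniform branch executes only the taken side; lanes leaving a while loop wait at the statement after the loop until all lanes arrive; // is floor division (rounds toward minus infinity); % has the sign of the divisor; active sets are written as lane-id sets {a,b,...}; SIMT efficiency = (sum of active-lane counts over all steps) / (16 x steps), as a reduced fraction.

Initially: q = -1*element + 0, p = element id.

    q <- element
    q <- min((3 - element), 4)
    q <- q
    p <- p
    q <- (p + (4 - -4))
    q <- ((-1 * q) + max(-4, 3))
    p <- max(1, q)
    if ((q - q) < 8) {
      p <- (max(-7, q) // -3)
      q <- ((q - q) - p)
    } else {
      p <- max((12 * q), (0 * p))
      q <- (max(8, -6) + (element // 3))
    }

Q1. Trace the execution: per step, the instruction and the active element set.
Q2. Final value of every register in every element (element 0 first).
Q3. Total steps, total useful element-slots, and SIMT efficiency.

step 0: q <- element                 {0,1,2,3,4,5,6,7,8,9,10,11,12,13,14,15}
step 1: q <- min((3 - element), 4)   {0,1,2,3,4,5,6,7,8,9,10,11,12,13,14,15}
step 2: q <- q                       {0,1,2,3,4,5,6,7,8,9,10,11,12,13,14,15}
step 3: p <- p                       {0,1,2,3,4,5,6,7,8,9,10,11,12,13,14,15}
step 4: q <- (p + (4 - -4))          {0,1,2,3,4,5,6,7,8,9,10,11,12,13,14,15}
step 5: q <- ((-1 * q) + max(-4, 3)) {0,1,2,3,4,5,6,7,8,9,10,11,12,13,14,15}
step 6: p <- max(1, q)               {0,1,2,3,4,5,6,7,8,9,10,11,12,13,14,15}
step 7: eval ((q - q) < 8)           {0,1,2,3,4,5,6,7,8,9,10,11,12,13,14,15}
step 8: p <- (max(-7, q) // -3)      {0,1,2,3,4,5,6,7,8,9,10,11,12,13,14,15}
step 9: q <- ((q - q) - p)           {0,1,2,3,4,5,6,7,8,9,10,11,12,13,14,15}

Answer: 10 steps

q: -1,-2,-2,-2,-2,-2,-2,-2,-2,-2,-2,-2,-2,-2,-2,-2
p: 1,2,2,2,2,2,2,2,2,2,2,2,2,2,2,2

steps = 10; useful = 160; efficiency = 160/160 = 1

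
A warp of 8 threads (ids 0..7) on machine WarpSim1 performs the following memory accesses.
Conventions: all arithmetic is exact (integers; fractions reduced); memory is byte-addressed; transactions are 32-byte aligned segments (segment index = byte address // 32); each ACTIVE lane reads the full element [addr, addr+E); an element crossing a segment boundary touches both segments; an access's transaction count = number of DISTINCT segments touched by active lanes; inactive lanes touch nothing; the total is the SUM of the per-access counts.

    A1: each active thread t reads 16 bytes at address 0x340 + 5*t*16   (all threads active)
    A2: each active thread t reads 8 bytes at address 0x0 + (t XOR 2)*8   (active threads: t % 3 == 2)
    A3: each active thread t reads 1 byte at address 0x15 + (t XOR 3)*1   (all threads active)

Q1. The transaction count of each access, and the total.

A1: 8 transactions
A2: 2 transactions
A3: 1 transaction

Answer: 8,2,1; total 11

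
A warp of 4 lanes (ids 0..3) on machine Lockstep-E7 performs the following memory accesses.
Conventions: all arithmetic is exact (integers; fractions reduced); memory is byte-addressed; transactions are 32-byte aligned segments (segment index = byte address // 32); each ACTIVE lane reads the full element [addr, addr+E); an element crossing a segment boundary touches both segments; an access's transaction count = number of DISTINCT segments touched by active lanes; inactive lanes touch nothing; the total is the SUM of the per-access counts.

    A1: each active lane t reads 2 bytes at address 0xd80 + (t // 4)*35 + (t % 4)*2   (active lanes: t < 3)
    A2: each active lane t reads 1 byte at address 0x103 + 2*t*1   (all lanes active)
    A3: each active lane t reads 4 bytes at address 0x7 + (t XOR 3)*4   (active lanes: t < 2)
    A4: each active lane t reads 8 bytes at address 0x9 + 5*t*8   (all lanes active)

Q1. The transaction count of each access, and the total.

A1: 1 transaction
A2: 1 transaction
A3: 1 transaction
A4: 5 transactions

Answer: 1,1,1,5; total 8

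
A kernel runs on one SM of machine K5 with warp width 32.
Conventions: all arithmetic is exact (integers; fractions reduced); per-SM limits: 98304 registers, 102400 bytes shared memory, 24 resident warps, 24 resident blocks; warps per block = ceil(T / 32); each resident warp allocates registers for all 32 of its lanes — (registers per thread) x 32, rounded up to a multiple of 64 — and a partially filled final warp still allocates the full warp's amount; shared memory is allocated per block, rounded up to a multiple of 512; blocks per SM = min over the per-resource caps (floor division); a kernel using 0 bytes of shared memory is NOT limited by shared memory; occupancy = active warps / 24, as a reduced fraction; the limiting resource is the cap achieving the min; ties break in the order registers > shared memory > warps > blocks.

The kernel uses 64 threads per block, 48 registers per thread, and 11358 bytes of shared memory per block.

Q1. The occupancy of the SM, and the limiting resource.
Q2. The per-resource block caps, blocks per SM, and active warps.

Answer: occupancy 2/3, limited by shared memory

registers: 32 blocks
shared memory: 8 blocks
warps: 12 blocks
blocks: 24 blocks

Answer: 8 blocks, 16 active warps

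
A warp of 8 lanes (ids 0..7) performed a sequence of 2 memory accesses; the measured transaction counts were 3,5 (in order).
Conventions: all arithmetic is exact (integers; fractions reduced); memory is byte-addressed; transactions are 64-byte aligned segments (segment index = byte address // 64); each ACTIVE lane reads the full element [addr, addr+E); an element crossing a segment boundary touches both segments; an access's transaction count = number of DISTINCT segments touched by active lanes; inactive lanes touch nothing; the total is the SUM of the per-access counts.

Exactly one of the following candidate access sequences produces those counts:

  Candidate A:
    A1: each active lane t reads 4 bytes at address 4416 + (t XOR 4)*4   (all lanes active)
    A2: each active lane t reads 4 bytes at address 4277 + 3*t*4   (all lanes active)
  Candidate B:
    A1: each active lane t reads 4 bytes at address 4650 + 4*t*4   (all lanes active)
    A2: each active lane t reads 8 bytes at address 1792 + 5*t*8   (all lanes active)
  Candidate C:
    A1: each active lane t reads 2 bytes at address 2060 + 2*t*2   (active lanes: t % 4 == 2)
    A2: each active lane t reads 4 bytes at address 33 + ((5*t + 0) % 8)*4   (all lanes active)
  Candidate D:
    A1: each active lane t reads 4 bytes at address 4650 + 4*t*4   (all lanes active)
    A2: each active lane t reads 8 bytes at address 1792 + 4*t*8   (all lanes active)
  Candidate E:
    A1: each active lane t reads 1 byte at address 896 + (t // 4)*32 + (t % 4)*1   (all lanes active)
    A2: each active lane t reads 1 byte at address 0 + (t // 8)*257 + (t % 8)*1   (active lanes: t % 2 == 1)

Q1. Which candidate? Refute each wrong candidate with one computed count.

A: A1 gives 1 transaction, not 3
C: A1 gives 1 transaction, not 3
D: A2 gives 4 transactions, not 5
E: A1 gives 1 transaction, not 3
B: all counts match (3,5)

Answer: B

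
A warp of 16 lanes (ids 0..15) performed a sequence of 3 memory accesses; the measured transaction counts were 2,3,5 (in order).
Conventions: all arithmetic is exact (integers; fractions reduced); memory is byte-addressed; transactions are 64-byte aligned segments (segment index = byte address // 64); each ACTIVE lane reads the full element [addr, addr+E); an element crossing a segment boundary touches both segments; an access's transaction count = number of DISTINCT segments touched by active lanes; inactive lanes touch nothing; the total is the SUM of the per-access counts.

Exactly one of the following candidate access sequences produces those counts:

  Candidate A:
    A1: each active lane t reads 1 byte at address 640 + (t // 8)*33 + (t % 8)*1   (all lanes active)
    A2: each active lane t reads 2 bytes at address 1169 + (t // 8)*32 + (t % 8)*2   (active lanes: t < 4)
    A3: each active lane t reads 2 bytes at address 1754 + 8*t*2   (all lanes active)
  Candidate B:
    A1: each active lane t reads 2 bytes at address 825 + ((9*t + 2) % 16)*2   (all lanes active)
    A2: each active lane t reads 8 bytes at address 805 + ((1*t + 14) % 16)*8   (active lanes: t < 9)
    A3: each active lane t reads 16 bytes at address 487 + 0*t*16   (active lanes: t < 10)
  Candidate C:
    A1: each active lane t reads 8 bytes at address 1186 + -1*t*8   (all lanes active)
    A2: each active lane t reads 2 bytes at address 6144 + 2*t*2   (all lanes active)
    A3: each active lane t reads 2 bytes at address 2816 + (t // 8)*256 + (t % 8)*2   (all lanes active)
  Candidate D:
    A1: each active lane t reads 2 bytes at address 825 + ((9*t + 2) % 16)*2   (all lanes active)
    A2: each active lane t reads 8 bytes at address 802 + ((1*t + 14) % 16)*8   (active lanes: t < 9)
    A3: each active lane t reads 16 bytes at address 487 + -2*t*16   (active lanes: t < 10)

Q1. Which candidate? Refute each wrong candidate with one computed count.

A: A1 gives 1 transaction, not 2
B: A3 gives 1 transaction, not 5
C: A1 gives 3 transactions, not 2
D: all counts match (2,3,5)

Answer: D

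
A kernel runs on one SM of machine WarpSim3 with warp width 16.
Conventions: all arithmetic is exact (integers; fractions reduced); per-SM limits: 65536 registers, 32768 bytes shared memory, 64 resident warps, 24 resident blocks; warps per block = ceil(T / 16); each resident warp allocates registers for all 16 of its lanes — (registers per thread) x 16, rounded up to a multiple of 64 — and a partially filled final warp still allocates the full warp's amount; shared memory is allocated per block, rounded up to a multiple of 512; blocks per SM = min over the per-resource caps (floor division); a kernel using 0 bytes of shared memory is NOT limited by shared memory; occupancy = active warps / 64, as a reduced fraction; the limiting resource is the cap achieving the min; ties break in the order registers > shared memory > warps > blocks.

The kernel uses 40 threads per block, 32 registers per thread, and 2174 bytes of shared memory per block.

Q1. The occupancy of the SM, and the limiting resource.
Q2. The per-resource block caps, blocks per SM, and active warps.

Answer: occupancy 9/16, limited by shared memory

registers: 42 blocks
shared memory: 12 blocks
warps: 21 blocks
blocks: 24 blocks

Answer: 12 blocks, 36 active warps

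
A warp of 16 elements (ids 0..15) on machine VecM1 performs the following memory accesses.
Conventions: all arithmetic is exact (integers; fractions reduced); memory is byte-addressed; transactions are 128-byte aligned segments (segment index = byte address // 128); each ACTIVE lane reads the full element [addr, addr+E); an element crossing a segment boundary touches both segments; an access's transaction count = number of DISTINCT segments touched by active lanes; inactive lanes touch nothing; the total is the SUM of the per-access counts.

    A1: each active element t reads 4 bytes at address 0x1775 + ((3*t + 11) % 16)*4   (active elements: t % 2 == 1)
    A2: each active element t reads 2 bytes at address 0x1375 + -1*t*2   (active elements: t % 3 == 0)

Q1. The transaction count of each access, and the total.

A1: 2 transactions
A2: 1 transaction

Answer: 2,1; total 3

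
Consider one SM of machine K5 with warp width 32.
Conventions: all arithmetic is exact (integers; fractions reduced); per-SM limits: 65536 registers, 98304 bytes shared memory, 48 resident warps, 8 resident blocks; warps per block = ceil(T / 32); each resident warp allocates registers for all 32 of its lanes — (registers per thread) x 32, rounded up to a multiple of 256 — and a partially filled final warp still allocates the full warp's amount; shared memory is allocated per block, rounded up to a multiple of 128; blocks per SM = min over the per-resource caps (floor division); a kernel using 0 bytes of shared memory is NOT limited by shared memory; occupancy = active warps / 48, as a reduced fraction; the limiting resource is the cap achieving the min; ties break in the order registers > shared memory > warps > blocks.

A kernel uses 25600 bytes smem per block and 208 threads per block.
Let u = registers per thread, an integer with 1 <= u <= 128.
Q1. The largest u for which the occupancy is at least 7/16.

Answer: u = 96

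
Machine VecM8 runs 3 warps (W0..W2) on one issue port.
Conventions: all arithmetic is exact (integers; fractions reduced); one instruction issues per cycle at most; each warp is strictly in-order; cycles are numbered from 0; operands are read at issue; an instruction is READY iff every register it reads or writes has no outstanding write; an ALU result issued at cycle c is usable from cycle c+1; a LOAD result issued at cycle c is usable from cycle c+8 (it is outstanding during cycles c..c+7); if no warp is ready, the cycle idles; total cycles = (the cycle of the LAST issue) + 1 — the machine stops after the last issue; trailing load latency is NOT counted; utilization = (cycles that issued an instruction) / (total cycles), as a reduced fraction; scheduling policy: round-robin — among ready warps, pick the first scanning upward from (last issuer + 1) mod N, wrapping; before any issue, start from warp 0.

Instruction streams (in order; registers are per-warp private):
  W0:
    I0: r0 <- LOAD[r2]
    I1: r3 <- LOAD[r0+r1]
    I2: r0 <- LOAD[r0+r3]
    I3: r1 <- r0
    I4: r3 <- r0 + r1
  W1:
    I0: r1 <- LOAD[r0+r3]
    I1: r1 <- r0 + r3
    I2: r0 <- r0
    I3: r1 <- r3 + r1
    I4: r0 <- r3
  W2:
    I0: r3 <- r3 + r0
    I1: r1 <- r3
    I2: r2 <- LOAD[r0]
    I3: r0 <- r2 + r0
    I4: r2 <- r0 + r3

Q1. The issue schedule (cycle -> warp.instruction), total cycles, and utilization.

cycle 0: W0.I0
cycle 1: W1.I0
cycle 2: W2.I0
cycle 3: W2.I1
cycle 4: W2.I2
cycle 5: idle
cycle 6: idle
cycle 7: idle
cycle 8: W0.I1
cycle 9: W1.I1
cycle 10: W1.I2
cycle 11: W1.I3
cycle 12: W2.I3
cycle 13: W1.I4
cycle 14: W2.I4
cycle 15: idle
cycle 16: W0.I2
cycle 17: idle
cycle 18: idle
cycle 19: idle
cycle 20: idle
cycle 21: idle
cycle 22: idle
cycle 23: idle
cycle 24: W0.I3
cycle 25: W0.I4

Answer: 26 cycles, utilization 15/26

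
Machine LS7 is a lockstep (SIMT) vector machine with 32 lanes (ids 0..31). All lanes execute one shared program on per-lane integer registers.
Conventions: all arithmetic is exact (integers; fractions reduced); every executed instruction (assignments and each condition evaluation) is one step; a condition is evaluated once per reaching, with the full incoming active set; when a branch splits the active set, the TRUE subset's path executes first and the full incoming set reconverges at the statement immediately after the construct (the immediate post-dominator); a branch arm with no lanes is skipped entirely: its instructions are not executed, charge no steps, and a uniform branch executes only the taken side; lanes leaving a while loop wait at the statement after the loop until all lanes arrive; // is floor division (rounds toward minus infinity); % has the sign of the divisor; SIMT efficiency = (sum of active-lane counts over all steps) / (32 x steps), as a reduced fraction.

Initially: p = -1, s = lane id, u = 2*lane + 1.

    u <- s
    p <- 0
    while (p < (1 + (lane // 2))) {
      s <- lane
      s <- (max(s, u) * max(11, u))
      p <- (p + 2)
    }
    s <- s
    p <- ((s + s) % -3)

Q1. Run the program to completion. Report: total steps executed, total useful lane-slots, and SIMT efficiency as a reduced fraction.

Answer: 37 steps, 736 useful, 23/37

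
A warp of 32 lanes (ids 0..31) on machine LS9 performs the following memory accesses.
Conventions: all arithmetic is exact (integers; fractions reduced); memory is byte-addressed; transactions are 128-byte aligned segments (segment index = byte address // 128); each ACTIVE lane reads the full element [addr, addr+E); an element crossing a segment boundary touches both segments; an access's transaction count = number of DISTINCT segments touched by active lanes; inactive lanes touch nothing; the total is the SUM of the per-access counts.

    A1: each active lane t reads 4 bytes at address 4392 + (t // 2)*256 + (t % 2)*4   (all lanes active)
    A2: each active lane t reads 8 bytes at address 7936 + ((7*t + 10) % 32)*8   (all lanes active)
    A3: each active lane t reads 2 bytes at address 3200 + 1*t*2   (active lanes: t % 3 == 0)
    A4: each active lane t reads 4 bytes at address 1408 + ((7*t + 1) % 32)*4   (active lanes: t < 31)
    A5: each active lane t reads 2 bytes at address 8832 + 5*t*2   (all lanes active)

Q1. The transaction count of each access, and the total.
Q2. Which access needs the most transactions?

A1: 16 transactions
A2: 2 transactions
A3: 1 transaction
A4: 1 transaction
A5: 3 transactions

Answer: 16,2,1,1,3; total 23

Answer: A1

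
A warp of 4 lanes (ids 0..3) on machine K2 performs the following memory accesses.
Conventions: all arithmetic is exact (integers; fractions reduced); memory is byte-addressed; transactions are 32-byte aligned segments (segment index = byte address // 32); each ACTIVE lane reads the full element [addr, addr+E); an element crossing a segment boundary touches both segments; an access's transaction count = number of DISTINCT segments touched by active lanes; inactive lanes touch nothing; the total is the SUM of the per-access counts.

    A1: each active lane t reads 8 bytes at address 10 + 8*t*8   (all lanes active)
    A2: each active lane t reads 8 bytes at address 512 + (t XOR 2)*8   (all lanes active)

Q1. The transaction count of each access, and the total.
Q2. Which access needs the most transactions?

A1: 4 transactions
A2: 1 transaction

Answer: 4,1; total 5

Answer: A1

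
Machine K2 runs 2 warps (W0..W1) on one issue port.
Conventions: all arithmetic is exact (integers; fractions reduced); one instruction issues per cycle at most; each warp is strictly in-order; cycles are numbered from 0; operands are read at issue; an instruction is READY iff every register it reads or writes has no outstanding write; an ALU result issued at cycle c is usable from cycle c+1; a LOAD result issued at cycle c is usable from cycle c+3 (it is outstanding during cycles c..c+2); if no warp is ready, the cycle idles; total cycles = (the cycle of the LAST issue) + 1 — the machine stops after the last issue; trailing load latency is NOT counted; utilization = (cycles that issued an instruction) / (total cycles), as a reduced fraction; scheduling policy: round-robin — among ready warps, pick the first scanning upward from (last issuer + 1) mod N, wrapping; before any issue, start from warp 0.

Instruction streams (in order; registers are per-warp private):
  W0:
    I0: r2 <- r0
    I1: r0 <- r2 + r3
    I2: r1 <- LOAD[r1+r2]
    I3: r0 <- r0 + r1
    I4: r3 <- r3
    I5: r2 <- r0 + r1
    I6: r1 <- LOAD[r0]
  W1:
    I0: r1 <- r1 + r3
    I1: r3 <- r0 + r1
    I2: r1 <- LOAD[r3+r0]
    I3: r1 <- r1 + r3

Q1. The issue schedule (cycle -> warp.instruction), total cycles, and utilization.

cycle 0: W0.I0
cycle 1: W1.I0
cycle 2: W0.I1
cycle 3: W1.I1
cycle 4: W0.I2
cycle 5: W1.I2
cycle 6: idle
cycle 7: W0.I3
cycle 8: W1.I3
cycle 9: W0.I4
cycle 10: W0.I5
cycle 11: W0.I6

Answer: 12 cycles, utilization 11/12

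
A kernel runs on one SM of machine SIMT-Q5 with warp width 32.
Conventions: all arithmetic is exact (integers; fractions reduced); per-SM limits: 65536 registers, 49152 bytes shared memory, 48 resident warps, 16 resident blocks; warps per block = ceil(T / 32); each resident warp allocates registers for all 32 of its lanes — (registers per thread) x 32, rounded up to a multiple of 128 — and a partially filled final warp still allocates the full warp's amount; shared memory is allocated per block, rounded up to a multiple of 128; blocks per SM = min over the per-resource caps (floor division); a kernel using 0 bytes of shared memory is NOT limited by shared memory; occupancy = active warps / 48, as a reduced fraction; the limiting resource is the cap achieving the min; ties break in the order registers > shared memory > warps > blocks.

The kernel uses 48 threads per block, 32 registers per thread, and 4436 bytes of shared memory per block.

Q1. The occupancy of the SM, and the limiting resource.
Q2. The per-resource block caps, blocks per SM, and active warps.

Answer: occupancy 5/12, limited by shared memory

registers: 32 blocks
shared memory: 10 blocks
warps: 24 blocks
blocks: 16 blocks

Answer: 10 blocks, 20 active warps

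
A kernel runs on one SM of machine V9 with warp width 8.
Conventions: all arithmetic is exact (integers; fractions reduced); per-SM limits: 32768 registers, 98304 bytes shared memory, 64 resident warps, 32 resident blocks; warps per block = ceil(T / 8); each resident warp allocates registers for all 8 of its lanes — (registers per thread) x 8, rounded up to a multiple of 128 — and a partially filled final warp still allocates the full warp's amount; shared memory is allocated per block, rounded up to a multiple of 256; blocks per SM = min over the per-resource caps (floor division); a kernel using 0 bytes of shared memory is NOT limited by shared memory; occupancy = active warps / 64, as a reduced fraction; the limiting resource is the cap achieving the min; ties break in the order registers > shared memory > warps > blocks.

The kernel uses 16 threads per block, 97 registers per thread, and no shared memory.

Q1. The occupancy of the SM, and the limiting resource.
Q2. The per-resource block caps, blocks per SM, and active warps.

Answer: occupancy 9/16, limited by registers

registers: 18 blocks
shared memory: no limit (kernel uses none)
warps: 32 blocks
blocks: 32 blocks

Answer: 18 blocks, 36 active warps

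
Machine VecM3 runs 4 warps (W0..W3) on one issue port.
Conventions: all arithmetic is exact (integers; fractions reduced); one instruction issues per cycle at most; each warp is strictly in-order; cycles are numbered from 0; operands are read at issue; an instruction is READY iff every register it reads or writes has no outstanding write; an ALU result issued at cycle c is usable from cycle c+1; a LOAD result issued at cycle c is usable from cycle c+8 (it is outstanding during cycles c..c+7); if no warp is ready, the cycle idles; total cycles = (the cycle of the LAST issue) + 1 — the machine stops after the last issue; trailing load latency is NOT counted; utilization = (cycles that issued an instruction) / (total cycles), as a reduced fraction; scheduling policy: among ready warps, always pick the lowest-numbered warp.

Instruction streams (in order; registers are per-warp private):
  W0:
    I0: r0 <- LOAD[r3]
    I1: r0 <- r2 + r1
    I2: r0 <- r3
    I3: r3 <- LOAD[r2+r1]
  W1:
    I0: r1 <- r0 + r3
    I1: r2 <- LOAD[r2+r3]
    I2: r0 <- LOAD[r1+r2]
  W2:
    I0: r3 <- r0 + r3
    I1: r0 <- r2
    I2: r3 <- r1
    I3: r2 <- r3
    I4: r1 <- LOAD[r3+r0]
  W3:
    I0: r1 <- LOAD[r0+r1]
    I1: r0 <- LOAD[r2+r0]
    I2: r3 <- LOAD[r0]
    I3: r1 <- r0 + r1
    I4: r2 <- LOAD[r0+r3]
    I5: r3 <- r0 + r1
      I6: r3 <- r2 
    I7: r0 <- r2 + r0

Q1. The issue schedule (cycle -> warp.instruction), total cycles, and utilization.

cycle 0: W0.I0
cycle 1: W1.I0
cycle 2: W1.I1
cycle 3: W2.I0
cycle 4: W2.I1
cycle 5: W2.I2
cycle 6: W2.I3
cycle 7: W2.I4
cycle 8: W0.I1
cycle 9: W0.I2
cycle 10: W0.I3
cycle 11: W1.I2
cycle 12: W3.I0
cycle 13: W3.I1
cycle 14: idle
cycle 15: idle
cycle 16: idle
cycle 17: idle
cycle 18: idle
cycle 19: idle
cycle 20: idle
cycle 21: W3.I2
cycle 22: W3.I3
cycle 23: idle
cycle 24: idle
cycle 25: idle
cycle 26: idle
cycle 27: idle
cycle 28: idle
cycle 29: W3.I4
cycle 30: W3.I5
cycle 31: idle
cycle 32: idle
cycle 33: idle
cycle 34: idle
cycle 35: idle
cycle 36: idle
cycle 37: W3.I6
cycle 38: W3.I7

Answer: 39 cycles, utilization 20/39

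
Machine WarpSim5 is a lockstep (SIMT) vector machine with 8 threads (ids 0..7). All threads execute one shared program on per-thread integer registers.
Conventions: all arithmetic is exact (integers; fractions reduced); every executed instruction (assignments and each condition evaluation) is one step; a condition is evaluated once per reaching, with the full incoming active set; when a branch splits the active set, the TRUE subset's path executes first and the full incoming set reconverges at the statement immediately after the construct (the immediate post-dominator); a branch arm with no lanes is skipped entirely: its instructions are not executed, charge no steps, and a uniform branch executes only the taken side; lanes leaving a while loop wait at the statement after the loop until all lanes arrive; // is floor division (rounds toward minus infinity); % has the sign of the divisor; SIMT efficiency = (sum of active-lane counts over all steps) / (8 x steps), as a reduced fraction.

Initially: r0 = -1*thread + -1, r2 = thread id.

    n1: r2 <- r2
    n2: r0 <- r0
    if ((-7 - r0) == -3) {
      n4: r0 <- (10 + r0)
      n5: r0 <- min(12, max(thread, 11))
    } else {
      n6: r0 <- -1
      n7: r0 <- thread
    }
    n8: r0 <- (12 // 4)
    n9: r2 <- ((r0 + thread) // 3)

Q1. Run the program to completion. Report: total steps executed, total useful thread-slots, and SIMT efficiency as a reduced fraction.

Answer: 9 steps, 56 useful, 7/9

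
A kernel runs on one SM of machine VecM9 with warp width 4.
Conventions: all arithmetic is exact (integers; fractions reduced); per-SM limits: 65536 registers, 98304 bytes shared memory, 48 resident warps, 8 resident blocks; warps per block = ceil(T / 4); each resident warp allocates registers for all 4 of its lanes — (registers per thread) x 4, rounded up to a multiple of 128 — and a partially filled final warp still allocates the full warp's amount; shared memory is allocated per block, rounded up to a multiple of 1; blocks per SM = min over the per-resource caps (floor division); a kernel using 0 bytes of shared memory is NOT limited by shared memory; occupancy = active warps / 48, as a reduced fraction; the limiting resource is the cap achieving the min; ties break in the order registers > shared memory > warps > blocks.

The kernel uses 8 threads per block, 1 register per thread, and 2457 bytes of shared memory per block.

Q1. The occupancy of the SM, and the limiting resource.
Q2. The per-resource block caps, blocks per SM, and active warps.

Answer: occupancy 1/3, limited by blocks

registers: 256 blocks
shared memory: 40 blocks
warps: 24 blocks
blocks: 8 blocks

Answer: 8 blocks, 16 active warps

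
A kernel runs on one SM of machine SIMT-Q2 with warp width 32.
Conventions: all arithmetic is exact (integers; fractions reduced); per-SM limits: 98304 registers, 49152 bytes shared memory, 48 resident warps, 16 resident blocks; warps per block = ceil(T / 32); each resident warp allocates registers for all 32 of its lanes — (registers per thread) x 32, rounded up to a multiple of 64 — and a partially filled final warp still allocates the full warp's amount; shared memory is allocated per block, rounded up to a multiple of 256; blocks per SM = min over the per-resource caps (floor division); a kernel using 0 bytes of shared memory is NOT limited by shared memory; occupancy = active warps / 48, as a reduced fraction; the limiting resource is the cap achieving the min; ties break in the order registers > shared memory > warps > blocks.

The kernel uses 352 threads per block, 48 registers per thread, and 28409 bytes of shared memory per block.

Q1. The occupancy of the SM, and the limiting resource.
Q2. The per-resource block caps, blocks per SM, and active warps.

Answer: occupancy 11/48, limited by shared memory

registers: 5 blocks
shared memory: 1 block
warps: 4 blocks
blocks: 16 blocks

Answer: 1 block, 11 active warps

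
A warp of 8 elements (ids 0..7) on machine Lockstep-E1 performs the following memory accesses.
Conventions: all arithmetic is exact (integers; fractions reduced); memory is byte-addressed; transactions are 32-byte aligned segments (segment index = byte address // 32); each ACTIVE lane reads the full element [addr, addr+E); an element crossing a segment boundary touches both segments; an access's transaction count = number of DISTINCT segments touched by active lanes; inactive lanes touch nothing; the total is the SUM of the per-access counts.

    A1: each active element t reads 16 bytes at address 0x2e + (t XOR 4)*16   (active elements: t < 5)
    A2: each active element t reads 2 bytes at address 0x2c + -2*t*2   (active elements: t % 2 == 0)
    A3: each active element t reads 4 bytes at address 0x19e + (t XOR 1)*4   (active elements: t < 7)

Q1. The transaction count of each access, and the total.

A1: 4 transactions
A2: 2 transactions
A3: 2 transactions

Answer: 4,2,2; total 8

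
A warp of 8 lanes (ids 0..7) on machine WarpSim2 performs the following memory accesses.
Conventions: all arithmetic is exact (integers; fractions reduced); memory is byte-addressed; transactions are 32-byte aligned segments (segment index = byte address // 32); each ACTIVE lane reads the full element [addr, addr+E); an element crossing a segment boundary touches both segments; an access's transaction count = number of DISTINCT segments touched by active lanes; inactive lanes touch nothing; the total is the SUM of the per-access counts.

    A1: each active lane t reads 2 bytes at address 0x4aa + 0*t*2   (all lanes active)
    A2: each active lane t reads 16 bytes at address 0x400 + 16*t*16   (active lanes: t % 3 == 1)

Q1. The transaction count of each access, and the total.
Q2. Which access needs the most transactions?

A1: 1 transaction
A2: 3 transactions

Answer: 1,3; total 4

Answer: A2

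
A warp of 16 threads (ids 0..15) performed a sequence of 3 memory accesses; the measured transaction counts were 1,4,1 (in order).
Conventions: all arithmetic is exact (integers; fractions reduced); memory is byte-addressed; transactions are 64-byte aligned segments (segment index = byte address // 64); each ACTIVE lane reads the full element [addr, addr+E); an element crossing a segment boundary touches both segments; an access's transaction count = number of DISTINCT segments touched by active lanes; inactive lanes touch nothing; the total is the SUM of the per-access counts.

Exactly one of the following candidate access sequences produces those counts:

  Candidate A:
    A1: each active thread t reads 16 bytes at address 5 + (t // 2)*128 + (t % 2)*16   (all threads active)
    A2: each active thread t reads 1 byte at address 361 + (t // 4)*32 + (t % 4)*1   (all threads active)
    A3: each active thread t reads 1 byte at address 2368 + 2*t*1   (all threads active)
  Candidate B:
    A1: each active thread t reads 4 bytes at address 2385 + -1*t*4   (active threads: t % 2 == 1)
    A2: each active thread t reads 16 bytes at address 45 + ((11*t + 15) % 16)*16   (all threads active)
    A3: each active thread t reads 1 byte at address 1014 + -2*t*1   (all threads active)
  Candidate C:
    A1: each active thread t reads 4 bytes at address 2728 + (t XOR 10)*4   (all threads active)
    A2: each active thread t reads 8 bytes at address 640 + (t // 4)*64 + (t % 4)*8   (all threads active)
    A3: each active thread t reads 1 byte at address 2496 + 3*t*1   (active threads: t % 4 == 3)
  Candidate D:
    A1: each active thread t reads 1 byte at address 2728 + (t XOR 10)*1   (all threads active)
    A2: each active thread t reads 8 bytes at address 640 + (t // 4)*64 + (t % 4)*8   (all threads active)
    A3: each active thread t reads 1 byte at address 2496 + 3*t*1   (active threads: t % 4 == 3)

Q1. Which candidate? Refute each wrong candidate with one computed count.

A: A1 gives 8 transactions, not 1
B: A1 gives 2 transactions, not 1
C: A1 gives 2 transactions, not 1
D: all counts match (1,4,1)

Answer: D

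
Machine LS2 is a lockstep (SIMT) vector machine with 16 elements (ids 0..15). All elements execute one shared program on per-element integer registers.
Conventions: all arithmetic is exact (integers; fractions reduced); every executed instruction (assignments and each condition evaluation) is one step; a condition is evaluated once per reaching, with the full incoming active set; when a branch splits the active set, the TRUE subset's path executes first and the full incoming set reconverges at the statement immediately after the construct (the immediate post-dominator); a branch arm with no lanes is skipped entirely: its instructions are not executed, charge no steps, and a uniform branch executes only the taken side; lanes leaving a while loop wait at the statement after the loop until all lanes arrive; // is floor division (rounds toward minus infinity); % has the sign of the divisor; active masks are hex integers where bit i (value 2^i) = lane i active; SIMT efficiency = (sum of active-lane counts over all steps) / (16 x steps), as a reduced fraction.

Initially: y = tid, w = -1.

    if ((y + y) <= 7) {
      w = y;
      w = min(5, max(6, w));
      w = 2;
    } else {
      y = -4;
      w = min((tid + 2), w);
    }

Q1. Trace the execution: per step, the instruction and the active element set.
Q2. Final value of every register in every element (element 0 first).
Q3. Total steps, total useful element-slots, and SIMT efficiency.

step 0: eval ((y + y) <= 7)          0xffff
step 1: w <- y                       0x000f
step 2: w <- min(5, max(6, w))       0x000f
step 3: w <- 2                       0x000f
step 4: y <- -4                      0xfff0
step 5: w <- min((tid + 2), w)       0xfff0

Answer: 6 steps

y: 0,1,2,3,-4,-4,-4,-4,-4,-4,-4,-4,-4,-4,-4,-4
w: 2,2,2,2,-1,-1,-1,-1,-1,-1,-1,-1,-1,-1,-1,-1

steps = 6; useful = 52; efficiency = 52/96 = 13/24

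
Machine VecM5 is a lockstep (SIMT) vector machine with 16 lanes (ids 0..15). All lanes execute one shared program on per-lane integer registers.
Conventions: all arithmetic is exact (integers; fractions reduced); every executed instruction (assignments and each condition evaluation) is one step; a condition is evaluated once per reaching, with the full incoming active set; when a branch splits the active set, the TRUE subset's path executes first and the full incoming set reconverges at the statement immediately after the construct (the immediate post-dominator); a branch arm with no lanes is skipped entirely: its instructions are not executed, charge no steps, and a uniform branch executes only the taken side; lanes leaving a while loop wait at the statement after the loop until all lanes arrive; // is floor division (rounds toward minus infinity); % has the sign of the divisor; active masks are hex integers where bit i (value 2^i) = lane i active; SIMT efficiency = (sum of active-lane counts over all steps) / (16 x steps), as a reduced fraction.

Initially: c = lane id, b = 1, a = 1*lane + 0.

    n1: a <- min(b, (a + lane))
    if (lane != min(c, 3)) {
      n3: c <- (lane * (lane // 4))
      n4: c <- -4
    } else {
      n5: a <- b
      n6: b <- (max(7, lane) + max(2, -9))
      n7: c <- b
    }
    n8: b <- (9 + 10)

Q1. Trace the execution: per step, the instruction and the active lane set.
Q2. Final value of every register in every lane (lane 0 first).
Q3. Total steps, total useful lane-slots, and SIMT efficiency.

step 0: a <- min(b, (a + lane))      0xffff
step 1: eval (lane != min(c, 3))     0xffff
step 2: c <- (lane * (lane // 4))    0xfff0
step 3: c <- -4                      0xfff0
step 4: a <- b                       0x000f
step 5: b <- (max(7, lane) + max(2, -9)) 0x000f
step 6: c <- b                       0x000f
step 7: b <- (9 + 10)                0xffff

Answer: 8 steps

c: 9,9,9,9,-4,-4,-4,-4,-4,-4,-4,-4,-4,-4,-4,-4
b: 19,19,19,19,19,19,19,19,19,19,19,19,19,19,19,19
a: 1,1,1,1,1,1,1,1,1,1,1,1,1,1,1,1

steps = 8; useful = 84; efficiency = 84/128 = 21/32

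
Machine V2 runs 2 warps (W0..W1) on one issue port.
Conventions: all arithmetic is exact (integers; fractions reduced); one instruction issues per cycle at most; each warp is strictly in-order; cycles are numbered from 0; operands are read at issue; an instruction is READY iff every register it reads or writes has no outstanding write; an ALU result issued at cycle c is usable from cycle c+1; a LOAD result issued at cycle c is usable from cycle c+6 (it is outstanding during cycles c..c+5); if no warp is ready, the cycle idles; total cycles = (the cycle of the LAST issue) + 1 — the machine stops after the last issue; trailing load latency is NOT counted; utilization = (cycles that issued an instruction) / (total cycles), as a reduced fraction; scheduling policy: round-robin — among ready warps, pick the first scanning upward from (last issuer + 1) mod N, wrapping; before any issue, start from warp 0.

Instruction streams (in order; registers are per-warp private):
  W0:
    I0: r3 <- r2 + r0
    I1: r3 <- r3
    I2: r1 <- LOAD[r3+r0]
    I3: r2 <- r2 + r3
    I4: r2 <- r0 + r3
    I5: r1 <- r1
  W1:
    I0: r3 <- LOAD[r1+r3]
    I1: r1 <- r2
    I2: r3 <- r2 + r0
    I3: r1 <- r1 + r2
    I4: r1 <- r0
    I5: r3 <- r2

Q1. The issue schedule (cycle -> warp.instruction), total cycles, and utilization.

cycle 0: W0.I0
cycle 1: W1.I0
cycle 2: W0.I1
cycle 3: W1.I1
cycle 4: W0.I2
cycle 5: W0.I3
cycle 6: W0.I4
cycle 7: W1.I2
cycle 8: W1.I3
cycle 9: W1.I4
cycle 10: W0.I5
cycle 11: W1.I5

Answer: 12 cycles, utilization 1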